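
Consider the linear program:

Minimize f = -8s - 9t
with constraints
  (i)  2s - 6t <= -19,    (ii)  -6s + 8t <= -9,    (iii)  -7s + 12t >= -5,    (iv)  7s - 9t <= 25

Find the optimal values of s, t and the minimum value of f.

s = 119/2, t = 87/2, minimum f = -1735/2

Feasible corners and f = -8s - 9t:
  (103/10, 33/5) → f = -709/5
  (107/8, 61/8) → f = -1405/8
  (119/2, 87/2) → f = -1735/2

The binding constraints are -6s + 8t = -9 and 7s - 9t = 25.
Solving simultaneously gives s = 119/2, t = 87/2.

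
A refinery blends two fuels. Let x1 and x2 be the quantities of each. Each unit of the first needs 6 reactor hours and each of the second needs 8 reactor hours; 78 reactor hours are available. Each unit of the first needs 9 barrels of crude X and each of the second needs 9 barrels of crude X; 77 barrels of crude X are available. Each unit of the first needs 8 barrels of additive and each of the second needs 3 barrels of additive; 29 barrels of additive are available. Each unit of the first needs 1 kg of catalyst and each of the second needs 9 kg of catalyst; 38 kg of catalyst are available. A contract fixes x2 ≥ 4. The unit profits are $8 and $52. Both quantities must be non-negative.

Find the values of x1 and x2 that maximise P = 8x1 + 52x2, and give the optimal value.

Corner points and P = 8x1 + 52x2:
  (0, 38/9) → P = 1976/9
  (0, 4) → P = 208
  (2, 4) → P = 224

The binding constraints are x1 + 9x2 = 38 and x2 = 4.
Solving simultaneously gives x1 = 2, x2 = 4.

x1 = 2, x2 = 4, maximum P = 224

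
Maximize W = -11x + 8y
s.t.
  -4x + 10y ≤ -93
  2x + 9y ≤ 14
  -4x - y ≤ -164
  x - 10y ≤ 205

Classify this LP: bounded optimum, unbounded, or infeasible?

Extreme points and W = -11x + 8y:
  (43, -8) → W = -537
  (1985/29, -396/29) → W = -25003/29
  (45, -16) → W = -623
The feasible region has finitely many vertices and no improving ray; the maximum is -537 at (43, -8).

bounded optimum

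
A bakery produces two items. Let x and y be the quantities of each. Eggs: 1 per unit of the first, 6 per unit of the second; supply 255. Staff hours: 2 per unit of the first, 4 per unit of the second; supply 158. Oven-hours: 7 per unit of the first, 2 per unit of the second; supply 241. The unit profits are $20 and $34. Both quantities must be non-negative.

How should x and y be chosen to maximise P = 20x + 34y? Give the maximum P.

Extreme points and P = 20x + 34y:
  (0, 0) → P = 0
  (0, 79/2) → P = 1343
  (241/7, 0) → P = 4820/7
  (27, 26) → P = 1424

The optimum lies where 2x + 4y = 158 and 7x + 2y = 241.
Solving simultaneously gives x = 27, y = 26.

x = 27, y = 26, maximum P = 1424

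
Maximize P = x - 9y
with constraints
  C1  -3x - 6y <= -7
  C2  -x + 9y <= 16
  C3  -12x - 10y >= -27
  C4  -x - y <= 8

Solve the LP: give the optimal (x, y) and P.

Vertices and P = x - 9y:
  (-1, 5/3) → P = -16
  (46/21, 1/14) → P = 65/42
  (83/118, 219/118) → P = -16

At the optimal vertex, -3x - 6y = -7 and -12x - 10y = -27.
Solving simultaneously gives x = 46/21, y = 1/14.

x = 46/21, y = 1/14, maximum P = 65/42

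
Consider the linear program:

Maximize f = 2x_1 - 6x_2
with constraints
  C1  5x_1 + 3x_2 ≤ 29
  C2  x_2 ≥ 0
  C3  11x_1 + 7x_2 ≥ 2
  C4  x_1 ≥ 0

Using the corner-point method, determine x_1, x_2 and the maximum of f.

At the optimal vertex, 5x_1 + 3x_2 = 29 and x_2 = 0.
Solving simultaneously gives x_1 = 29/5, x_2 = 0.

x_1 = 29/5, x_2 = 0, maximum f = 58/5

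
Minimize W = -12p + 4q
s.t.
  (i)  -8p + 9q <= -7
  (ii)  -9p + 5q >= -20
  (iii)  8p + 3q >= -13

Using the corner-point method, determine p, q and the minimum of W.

p = 145/41, q = 97/41, minimum W = -1352/41

Extreme points and W = -12p + 4q:
  (145/41, 97/41) → W = -1352/41
  (-1, -5/3) → W = 16/3
  (-5/67, -277/67) → W = -1048/67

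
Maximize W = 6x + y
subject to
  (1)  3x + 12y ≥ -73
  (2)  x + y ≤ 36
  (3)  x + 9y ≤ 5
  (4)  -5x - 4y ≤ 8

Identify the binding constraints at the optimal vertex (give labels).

Extreme points and W = 6x + y:
  (505/9, -181/9) → W = 2849/9
  (49/12, -341/48) → W = 835/48
  (319/8, -31/8) → W = 1883/8
  (-92/41, 33/41) → W = -519/41

The maximum is at (505/9, -181/9). Substituting into each constraint, equality holds for (1) and (2); the remaining constraints have slack.

(1) and (2)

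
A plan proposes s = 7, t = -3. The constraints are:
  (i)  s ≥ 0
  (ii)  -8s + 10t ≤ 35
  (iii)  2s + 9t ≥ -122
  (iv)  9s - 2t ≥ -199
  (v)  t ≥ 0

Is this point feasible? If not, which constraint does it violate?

not feasible — violates (v)

Constraint (v): t = -3, which is not ≥ 0. All other constraints are satisfied.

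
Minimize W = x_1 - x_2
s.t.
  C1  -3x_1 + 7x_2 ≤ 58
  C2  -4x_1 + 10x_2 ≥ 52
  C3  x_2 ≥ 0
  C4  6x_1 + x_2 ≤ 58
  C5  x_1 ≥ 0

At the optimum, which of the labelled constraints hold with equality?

Feasible corners and W = x_1 - x_2:
  (116/15, 58/5) → W = -58/15
  (0, 58/7) → W = -58/7
  (33/4, 17/2) → W = -1/4
  (0, 26/5) → W = -26/5

The minimum is at (0, 58/7). Substituting into each constraint, equality holds for C1 and C5; the remaining constraints have slack.

C1 and C5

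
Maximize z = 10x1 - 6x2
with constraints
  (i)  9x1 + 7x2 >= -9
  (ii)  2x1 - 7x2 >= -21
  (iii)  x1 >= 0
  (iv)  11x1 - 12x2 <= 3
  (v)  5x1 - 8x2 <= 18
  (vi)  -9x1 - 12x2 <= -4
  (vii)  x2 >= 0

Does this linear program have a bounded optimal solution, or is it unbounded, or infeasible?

Vertices and z = 10x1 - 6x2:
  (0, 3) → z = -18
  (273/53, 237/53) → z = 1308/53
  (0, 1/3) → z = -2
  (7/20, 17/240) → z = 123/40
The feasible region has finitely many vertices and no improving ray; the maximum is 1308/53 at (273/53, 237/53).

bounded optimum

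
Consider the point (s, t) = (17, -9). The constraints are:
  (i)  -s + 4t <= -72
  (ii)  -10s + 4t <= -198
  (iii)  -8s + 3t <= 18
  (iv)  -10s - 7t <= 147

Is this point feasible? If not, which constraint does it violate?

not feasible — violates (i)

Constraint (i): -s + 4t = -53, which is not ≤ -72. All other constraints are satisfied.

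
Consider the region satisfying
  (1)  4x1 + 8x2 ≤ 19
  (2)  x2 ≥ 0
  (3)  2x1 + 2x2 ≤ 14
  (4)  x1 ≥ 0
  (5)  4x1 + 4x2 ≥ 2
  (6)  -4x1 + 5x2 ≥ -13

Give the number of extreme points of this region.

5

The feasible vertices (each the meet of two boundaries and inside every other half-plane) are:
  (0, 19/8)
  (199/52, 6/13)
  (1/2, 0)
  (13/4, 0)
  (0, 1/2)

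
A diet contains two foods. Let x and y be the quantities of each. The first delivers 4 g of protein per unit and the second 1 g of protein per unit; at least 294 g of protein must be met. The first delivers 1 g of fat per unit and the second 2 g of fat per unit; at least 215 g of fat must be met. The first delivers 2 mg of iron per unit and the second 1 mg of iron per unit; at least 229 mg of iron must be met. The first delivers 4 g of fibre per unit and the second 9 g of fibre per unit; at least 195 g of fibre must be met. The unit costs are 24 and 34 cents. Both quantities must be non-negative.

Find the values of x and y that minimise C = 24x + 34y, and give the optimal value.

x = 81, y = 67, minimum C = 4222

Extreme points and C = 24x + 34y:
  (0, 294) → C = 9996
  (215, 0) → C = 5160
  (65/2, 164) → C = 6356
  (81, 67) → C = 4222
The feasible region is unbounded (it extends along (0, 1), (1, 0)), but C strictly increases along every unbounded feasible direction, so there is no improving ray and the minimum is attained at a vertex.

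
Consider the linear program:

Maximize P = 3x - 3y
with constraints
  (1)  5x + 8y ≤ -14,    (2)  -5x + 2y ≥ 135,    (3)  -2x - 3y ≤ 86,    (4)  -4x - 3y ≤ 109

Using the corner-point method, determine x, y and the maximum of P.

Corner points and P = 3x - 3y:
  (-554/25, 121/10) → P = -5139/50
  (-830/17, 489/17) → P = -3957/17
  (-623/23, -5/23) → P = -1854/23

x = -623/23, y = -5/23, maximum P = -1854/23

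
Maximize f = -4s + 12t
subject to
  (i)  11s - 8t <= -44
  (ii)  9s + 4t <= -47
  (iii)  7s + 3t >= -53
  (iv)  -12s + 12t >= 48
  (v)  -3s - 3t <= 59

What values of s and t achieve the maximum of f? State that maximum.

Corner points and f = -4s + 12t:
  (-71, 148) → f = 2060
  (-63/13, -11/13) → f = 120/13
  (-13/2, -5/2) → f = -4

The optimum lies where 9s + 4t = -47 and 7s + 3t = -53.
Solving simultaneously gives s = -71, t = 148.

s = -71, t = 148, maximum f = 2060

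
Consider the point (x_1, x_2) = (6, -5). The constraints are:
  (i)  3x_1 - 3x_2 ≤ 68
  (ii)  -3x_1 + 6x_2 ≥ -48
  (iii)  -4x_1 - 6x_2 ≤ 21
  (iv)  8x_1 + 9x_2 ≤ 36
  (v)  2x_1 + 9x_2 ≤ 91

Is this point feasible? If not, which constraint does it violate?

(i): 33 ≤ 68 ✓
(ii): -48 ≥ -48 ✓
(iii): 6 ≤ 21 ✓
(iv): 3 ≤ 36 ✓
(v): -33 ≤ 91 ✓

feasible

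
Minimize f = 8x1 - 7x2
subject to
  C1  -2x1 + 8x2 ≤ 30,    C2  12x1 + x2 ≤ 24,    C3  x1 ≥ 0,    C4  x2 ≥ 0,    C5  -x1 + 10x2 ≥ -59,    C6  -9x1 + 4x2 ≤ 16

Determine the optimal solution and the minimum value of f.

x1 = 0, x2 = 15/4, minimum f = -105/4

Feasible corners and f = 8x1 - 7x2:
  (81/49, 204/49) → f = -780/49
  (0, 15/4) → f = -105/4
  (2, 0) → f = 16
  (0, 0) → f = 0

The optimum lies where -2x1 + 8x2 = 30 and x1 = 0.
Solving simultaneously gives x1 = 0, x2 = 15/4.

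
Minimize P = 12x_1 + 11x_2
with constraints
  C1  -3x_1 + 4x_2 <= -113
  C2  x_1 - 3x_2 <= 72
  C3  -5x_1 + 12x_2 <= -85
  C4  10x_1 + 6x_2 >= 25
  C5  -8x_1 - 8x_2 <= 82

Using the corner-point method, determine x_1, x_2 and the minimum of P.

x_1 = 169/12, x_2 = -695/36, minimum P = -1561/36

Corner points and P = 12x_1 + 11x_2:
  (127/2, 155/8) → P = 7801/8
  (389/29, -1055/58) → P = -2269/58
  (169/12, -695/36) → P = -1561/36
The feasible region is unbounded (it extends along (3, 1), (12, 5)), but P strictly increases along every unbounded feasible direction, so there is no improving ray and the minimum is attained at a vertex.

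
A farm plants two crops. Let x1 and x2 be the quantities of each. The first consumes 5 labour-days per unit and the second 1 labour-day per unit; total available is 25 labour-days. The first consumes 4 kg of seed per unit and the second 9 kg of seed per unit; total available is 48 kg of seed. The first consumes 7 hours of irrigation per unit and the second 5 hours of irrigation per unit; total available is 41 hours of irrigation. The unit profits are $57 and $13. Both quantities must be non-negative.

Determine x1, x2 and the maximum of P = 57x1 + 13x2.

Vertices and P = 57x1 + 13x2:
  (0, 0) → P = 0
  (0, 16/3) → P = 208/3
  (5, 0) → P = 285
  (14/3, 5/3) → P = 863/3
  (3, 4) → P = 223

x1 = 14/3, x2 = 5/3, maximum P = 863/3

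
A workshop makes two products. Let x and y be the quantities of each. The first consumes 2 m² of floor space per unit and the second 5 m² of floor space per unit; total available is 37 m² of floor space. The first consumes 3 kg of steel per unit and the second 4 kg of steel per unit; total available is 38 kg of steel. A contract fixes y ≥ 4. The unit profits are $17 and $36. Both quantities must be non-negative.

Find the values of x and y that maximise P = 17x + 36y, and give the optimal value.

x = 6, y = 5, maximum P = 282

Feasible corners and P = 17x + 36y:
  (0, 37/5) → P = 1332/5
  (0, 4) → P = 144
  (6, 5) → P = 282
  (22/3, 4) → P = 806/3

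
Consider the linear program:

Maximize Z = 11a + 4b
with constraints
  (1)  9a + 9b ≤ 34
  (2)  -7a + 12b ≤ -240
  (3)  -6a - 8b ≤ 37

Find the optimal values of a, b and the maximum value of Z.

Feasible corners and Z = 11a + 4b:
  (856/57, -1922/171) → Z = 20560/171
  (605/18, -179/6) → Z = 4507/18
  (369/32, -1699/128) → Z = 295/4

a = 605/18, b = -179/6, maximum Z = 4507/18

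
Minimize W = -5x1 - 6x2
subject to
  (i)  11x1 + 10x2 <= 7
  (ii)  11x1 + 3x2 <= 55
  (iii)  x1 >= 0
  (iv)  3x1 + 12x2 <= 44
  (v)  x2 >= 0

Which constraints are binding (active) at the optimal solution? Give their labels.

(i) and (iii)

Corner points and W = -5x1 - 6x2:
  (0, 7/10) → W = -21/5
  (7/11, 0) → W = -35/11
  (0, 0) → W = 0

The minimum is at (0, 7/10). Substituting into each constraint, equality holds for (i) and (iii); the remaining constraints have slack.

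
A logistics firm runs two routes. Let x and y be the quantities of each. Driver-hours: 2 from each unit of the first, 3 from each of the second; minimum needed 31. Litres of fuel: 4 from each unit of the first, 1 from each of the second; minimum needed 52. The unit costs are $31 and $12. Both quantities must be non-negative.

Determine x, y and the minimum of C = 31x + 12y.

Corner points and C = 31x + 12y:
  (0, 52) → C = 624
  (31/2, 0) → C = 961/2
  (25/2, 2) → C = 823/2
The feasible region is unbounded (it extends along (0, 1), (1, 0)), but C strictly increases along every unbounded feasible direction, so there is no improving ray and the minimum is attained at a vertex.

The optimum lies where 2x + 3y = 31 and 4x + y = 52.
Solving simultaneously gives x = 25/2, y = 2.

x = 25/2, y = 2, minimum C = 823/2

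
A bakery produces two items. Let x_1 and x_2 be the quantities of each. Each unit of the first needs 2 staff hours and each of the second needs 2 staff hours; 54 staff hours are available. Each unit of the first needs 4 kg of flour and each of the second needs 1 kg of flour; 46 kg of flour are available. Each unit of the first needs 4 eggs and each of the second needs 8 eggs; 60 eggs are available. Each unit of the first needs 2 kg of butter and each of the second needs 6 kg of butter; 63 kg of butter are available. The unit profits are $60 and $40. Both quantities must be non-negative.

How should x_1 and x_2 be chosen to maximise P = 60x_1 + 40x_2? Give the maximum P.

x_1 = 11, x_2 = 2, maximum P = 740

Feasible corners and P = 60x_1 + 40x_2:
  (0, 0) → P = 0
  (0, 15/2) → P = 300
  (23/2, 0) → P = 690
  (11, 2) → P = 740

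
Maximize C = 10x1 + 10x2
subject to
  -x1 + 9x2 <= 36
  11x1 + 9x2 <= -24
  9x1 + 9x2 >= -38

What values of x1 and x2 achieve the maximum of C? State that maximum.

At the optimal vertex, -x1 + 9x2 = 36 and 11x1 + 9x2 = -24.
Solving simultaneously gives x1 = -5, x2 = 31/9.

x1 = -5, x2 = 31/9, maximum C = -140/9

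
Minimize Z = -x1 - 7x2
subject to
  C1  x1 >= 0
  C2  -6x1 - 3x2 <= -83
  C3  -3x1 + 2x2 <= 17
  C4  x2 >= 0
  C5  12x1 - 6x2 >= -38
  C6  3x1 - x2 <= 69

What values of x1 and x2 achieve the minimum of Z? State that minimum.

Feasible corners and Z = -x1 - 7x2:
  (115/21, 117/7) → Z = -2572/21
  (83/6, 0) → Z = -83/6
  (155/3, 86) → Z = -1961/3
  (23, 0) → Z = -23

At the optimal vertex, -3x1 + 2x2 = 17 and 3x1 - x2 = 69.
Solving simultaneously gives x1 = 155/3, x2 = 86.

x1 = 155/3, x2 = 86, minimum Z = -1961/3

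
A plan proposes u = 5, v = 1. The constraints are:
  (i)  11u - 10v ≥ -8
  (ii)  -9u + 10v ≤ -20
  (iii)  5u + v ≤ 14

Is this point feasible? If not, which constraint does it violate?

not feasible — violates (iii)

Constraint (iii): 5u + v = 26, which is not ≤ 14. All other constraints are satisfied.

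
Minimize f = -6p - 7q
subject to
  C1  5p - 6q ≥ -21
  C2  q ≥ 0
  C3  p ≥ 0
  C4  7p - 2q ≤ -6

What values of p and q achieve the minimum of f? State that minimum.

Extreme points and f = -6p - 7q:
  (0, 7/2) → f = -49/2
  (3/16, 117/32) → f = -855/32
  (0, 3) → f = -21

p = 3/16, q = 117/32, minimum f = -855/32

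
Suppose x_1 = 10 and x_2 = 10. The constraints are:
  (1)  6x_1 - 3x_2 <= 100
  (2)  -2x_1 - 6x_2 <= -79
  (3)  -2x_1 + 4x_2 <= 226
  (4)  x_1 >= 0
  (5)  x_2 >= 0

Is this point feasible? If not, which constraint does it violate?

(1): 30 ≤ 100 ✓
(2): -80 ≤ -79 ✓
(3): 20 ≤ 226 ✓
(4): 10 ≥ 0 ✓
(5): 10 ≥ 0 ✓

feasible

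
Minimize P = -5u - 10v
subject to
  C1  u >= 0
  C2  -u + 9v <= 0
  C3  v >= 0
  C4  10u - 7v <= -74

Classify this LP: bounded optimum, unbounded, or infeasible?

The boundaries u = 0 and -u + 9v = 0 meet at (0, 0), but that point violates 10u - 7v ≤ -74. Every candidate vertex is excluded by some other constraint, so the feasible region is empty.

infeasible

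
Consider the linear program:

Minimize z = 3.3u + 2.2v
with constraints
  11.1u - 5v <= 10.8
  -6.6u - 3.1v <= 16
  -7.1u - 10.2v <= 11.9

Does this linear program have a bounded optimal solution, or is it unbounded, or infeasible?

Extreme points and z = 3.3u + 2.2v:
  (2533/7436, -20877/14872) → z = -6639/3380
  (-12631/4531, 3506/4531) → z = -339691/45310
The feasible region has finitely many vertices and no improving ray; the minimum is -339691/45310 at (-12631/4531, 3506/4531).

bounded optimum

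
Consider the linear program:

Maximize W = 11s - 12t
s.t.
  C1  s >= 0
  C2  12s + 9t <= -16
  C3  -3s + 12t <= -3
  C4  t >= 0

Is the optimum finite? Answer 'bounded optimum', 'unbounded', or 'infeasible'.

infeasible

The boundaries s = 0 and 12s + 9t = -16 meet at (0, -16/9), but that point violates t ≥ 0. Every candidate vertex is excluded by some other constraint, so the feasible region is empty.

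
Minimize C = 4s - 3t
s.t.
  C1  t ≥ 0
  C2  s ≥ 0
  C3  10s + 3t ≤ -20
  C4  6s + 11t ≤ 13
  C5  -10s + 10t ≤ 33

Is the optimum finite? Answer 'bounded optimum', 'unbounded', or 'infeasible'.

infeasible

The boundaries t = 0 and s = 0 meet at (0, 0), but that point violates 10s + 3t ≤ -20. Every candidate vertex is excluded by some other constraint, so the feasible region is empty.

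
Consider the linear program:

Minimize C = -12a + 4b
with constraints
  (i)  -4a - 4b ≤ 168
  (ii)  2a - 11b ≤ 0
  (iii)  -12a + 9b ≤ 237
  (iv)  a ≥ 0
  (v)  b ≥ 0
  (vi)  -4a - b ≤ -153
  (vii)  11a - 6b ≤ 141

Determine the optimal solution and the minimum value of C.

Corner points and C = -12a + 4b:
  (95/4, 58) → C = -53
  (299/3, 1433/9) → C = -5032/9
  (1059/35, 1119/35) → C = -1176/5

The binding constraints are -12a + 9b = 237 and 11a - 6b = 141.
Solving simultaneously gives a = 299/3, b = 1433/9.

a = 299/3, b = 1433/9, minimum C = -5032/9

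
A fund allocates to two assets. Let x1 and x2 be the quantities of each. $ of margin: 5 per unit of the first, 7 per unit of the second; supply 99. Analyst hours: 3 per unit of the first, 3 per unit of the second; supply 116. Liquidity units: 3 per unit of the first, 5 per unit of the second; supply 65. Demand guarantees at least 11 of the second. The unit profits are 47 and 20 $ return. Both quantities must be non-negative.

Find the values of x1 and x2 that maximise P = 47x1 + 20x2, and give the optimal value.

Vertices and P = 47x1 + 20x2:
  (0, 13) → P = 260
  (0, 11) → P = 220
  (10/3, 11) → P = 1130/3

x1 = 10/3, x2 = 11, maximum P = 1130/3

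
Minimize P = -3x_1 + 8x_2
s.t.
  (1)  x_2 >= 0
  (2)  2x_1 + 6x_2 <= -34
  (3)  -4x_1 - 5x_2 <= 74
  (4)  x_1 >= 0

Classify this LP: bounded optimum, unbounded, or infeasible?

The boundaries x_2 = 0 and 2x_1 + 6x_2 = -34 meet at (-17, 0), but that point violates x_1 ≥ 0. Every candidate vertex is excluded by some other constraint, so the feasible region is empty.

infeasible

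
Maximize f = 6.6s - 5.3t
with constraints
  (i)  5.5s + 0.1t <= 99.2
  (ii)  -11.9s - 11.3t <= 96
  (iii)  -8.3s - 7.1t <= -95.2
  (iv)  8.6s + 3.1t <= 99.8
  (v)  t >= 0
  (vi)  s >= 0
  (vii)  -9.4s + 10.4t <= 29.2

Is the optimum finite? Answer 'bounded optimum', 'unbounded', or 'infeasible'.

bounded optimum

Feasible corners and f = 6.6s - 5.3t:
  (952/83, 0) → f = 31416/415
  (13046/2551, 18954/2551) → f = -71763/12755
  (499/43, 0) → f = 16467/215
  (47370/5929, 59462/5929) → f = -12533/29645
The feasible region has finitely many vertices and no improving ray; the maximum is 16467/215 at (499/43, 0).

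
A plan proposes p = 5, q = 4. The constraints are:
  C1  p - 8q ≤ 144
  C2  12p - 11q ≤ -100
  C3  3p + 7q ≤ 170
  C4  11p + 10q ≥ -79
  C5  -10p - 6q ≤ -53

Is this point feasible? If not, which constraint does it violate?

not feasible — violates C2

Constraint C2: 12p - 11q = 16, which is not ≤ -100. All other constraints are satisfied.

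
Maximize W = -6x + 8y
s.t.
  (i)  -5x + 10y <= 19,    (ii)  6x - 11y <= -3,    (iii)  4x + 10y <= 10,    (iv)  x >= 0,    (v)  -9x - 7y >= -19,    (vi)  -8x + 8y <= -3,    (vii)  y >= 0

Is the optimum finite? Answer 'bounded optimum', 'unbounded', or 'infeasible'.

The boundaries 6x - 11y = -3 and 4x + 10y = 10 meet at (10/13, 9/13), but that point violates -8x + 8y ≤ -3. Every candidate vertex is excluded by some other constraint, so the feasible region is empty.

infeasible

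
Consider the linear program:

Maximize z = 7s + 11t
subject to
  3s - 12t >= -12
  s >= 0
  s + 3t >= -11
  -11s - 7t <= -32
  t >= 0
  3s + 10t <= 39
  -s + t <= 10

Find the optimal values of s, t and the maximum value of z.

Corner points and z = 7s + 11t:
  (100/51, 76/51) → z = 512/17
  (58/11, 51/22) → z = 1373/22
  (32/11, 0) → z = 224/11
  (13, 0) → z = 91

s = 13, t = 0, maximum z = 91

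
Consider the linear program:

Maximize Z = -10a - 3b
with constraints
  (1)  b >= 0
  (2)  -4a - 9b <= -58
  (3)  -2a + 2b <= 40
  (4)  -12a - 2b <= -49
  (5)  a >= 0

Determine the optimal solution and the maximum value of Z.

Feasible corners and Z = -10a - 3b:
  (29/2, 0) → Z = -145
  (13/4, 5) → Z = -95/2
  (9/14, 289/14) → Z = -957/14
The feasible region is unbounded (it extends along (1, 1), (1, 0)), but Z strictly decreases along every unbounded feasible direction, so there is no improving ray and the maximum is attained at a vertex.

The optimum lies where -4a - 9b = -58 and -12a - 2b = -49.
Solving simultaneously gives a = 13/4, b = 5.

a = 13/4, b = 5, maximum Z = -95/2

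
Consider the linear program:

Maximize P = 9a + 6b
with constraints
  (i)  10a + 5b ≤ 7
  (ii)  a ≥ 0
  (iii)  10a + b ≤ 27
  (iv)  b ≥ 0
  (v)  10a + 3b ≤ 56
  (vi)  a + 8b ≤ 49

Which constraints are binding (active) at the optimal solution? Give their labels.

(i) and (ii)

Feasible corners and P = 9a + 6b:
  (0, 7/5) → P = 42/5
  (7/10, 0) → P = 63/10
  (0, 0) → P = 0

The maximum is at (0, 7/5). Substituting into each constraint, equality holds for (i) and (ii); the remaining constraints have slack.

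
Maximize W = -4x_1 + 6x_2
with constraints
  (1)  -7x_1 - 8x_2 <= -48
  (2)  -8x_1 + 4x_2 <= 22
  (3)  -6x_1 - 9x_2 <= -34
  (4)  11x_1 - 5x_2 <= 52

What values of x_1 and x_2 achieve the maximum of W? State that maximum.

Extreme points and W = -4x_1 + 6x_2:
  (4/23, 269/46) → W = 791/23
  (16/3, 4/3) → W = -40/3
  (159/2, 329/2) → W = 669

The binding constraints are -8x_1 + 4x_2 = 22 and 11x_1 - 5x_2 = 52.
Solving simultaneously gives x_1 = 159/2, x_2 = 329/2.

x_1 = 159/2, x_2 = 329/2, maximum W = 669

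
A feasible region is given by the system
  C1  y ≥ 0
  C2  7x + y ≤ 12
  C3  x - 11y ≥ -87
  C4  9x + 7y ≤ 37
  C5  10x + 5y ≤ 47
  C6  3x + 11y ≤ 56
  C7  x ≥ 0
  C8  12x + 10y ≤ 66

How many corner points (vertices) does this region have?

Of the 28 pairwise boundary intersections, those satisfying every inequality are:
  (12/7, 0)
  (0, 0)
  (47/40, 151/40)
  (5/26, 131/26)
  (0, 56/11)

5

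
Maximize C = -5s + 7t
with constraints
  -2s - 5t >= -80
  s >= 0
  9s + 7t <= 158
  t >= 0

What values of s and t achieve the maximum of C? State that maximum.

s = 0, t = 16, maximum C = 112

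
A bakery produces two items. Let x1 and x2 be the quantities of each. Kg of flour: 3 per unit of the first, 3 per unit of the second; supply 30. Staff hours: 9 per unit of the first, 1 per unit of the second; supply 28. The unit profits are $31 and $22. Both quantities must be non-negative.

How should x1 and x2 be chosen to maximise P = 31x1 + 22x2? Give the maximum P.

x1 = 9/4, x2 = 31/4, maximum P = 961/4

Corner points and P = 31x1 + 22x2:
  (0, 0) → P = 0
  (0, 10) → P = 220
  (28/9, 0) → P = 868/9
  (9/4, 31/4) → P = 961/4

The binding constraints are 3x1 + 3x2 = 30 and 9x1 + x2 = 28.
Solving simultaneously gives x1 = 9/4, x2 = 31/4.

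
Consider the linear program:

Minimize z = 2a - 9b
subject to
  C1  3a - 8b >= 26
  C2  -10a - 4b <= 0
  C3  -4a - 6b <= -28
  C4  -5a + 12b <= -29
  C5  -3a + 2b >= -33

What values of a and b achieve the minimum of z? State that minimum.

a = 106/9, b = 7/6, minimum z = 235/18

Feasible corners and z = 2a - 9b:
  (38/5, -2/5) → z = 94/5
  (106/9, 7/6) → z = 235/18
  (127/13, -24/13) → z = 470/13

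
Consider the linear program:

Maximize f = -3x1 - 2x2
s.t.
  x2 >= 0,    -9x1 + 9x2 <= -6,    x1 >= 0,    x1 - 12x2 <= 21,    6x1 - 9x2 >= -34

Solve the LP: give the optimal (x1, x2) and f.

Extreme points and f = -3x1 - 2x2:
  (2/3, 0) → f = -2
  (21, 0) → f = -63
  (40/3, 38/3) → f = -196/3
The feasible region is unbounded (it extends along (12, 1), (3, 2)), but f strictly decreases along every unbounded feasible direction, so there is no improving ray and the maximum is attained at a vertex.

The binding constraints are x2 = 0 and -9x1 + 9x2 = -6.
Solving simultaneously gives x1 = 2/3, x2 = 0.

x1 = 2/3, x2 = 0, maximum f = -2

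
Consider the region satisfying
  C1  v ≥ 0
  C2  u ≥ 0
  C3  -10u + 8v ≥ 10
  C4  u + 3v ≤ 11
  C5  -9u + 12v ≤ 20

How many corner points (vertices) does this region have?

Of the 10 pairwise boundary intersections, those satisfying every inequality are:
  (0, 5/4)
  (0, 5/3)
  (5/6, 55/24)

3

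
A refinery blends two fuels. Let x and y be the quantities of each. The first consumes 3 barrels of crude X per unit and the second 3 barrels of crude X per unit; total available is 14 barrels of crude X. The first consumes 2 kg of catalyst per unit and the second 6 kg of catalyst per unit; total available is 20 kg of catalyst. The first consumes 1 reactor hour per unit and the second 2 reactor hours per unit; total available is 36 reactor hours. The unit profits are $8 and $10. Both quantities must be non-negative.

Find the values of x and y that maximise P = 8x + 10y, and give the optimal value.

x = 2, y = 8/3, maximum P = 128/3

Extreme points and P = 8x + 10y:
  (0, 0) → P = 0
  (0, 10/3) → P = 100/3
  (14/3, 0) → P = 112/3
  (2, 8/3) → P = 128/3

The binding constraints are 3x + 3y = 14 and 2x + 6y = 20.
Solving simultaneously gives x = 2, y = 8/3.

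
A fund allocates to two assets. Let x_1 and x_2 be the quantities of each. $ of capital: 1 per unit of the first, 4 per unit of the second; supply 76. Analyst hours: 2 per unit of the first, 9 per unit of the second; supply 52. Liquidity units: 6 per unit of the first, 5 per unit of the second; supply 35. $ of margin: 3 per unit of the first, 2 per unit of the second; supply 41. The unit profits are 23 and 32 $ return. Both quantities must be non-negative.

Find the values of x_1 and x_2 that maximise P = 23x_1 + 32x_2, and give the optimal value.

x_1 = 5/4, x_2 = 11/2, maximum P = 819/4

Vertices and P = 23x_1 + 32x_2:
  (0, 0) → P = 0
  (0, 52/9) → P = 1664/9
  (35/6, 0) → P = 805/6
  (5/4, 11/2) → P = 819/4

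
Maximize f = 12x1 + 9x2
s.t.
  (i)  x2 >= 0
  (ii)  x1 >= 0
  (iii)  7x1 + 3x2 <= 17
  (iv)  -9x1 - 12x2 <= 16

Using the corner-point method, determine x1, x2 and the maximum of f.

Extreme points and f = 12x1 + 9x2:
  (0, 0) → f = 0
  (17/7, 0) → f = 204/7
  (0, 17/3) → f = 51

The optimum lies where x1 = 0 and 7x1 + 3x2 = 17.
Solving simultaneously gives x1 = 0, x2 = 17/3.

x1 = 0, x2 = 17/3, maximum f = 51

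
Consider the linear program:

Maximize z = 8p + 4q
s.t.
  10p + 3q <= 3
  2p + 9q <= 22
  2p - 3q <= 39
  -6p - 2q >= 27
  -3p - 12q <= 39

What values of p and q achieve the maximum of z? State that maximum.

p = -287/50, q = 93/25, maximum z = -776/25

Extreme points and z = 8p + 4q:
  (-287/50, 93/25) → z = -776/25
  (-205, 48) → z = -1448
  (-41/11, -51/22) → z = -430/11

The binding constraints are 2p + 9q = 22 and -6p - 2q = 27.
Solving simultaneously gives p = -287/50, q = 93/25.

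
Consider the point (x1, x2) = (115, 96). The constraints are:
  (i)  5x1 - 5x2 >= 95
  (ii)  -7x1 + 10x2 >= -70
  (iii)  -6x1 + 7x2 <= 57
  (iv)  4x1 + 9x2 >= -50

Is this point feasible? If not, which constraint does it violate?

(i): 95 ≥ 95 ✓
(ii): 155 ≥ -70 ✓
(iii): -18 ≤ 57 ✓
(iv): 1324 ≥ -50 ✓

feasible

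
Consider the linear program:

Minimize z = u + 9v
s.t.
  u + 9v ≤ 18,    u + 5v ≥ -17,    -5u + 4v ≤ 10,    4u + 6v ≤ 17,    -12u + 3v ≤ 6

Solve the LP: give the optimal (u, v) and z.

u = 187/14, v = -85/14, minimum z = -289/7

Extreme points and z = u + 9v:
  (3/2, 11/6) → z = 18
  (0, 2) → z = 18
  (187/14, -85/14) → z = -289/7
  (-9/7, -22/7) → z = -207/7

The optimum lies where u + 5v = -17 and 4u + 6v = 17.
Solving simultaneously gives u = 187/14, v = -85/14.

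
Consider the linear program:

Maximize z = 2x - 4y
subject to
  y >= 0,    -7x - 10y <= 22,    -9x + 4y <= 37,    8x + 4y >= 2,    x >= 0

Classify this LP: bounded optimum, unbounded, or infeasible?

From the feasible point (1/4, 0), moving in the direction (1, 0) keeps every constraint satisfied while z increases without bound.

unbounded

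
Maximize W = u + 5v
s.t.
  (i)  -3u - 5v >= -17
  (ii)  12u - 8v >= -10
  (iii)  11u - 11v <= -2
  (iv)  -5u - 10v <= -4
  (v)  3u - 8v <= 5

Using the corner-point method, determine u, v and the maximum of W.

u = 43/42, v = 39/14, maximum W = 314/21

Vertices and W = u + 5v:
  (43/42, 39/14) → W = 314/21
  (177/88, 193/88) → W = 571/44
  (-17/40, 49/80) → W = 211/80
  (8/55, 18/55) → W = 98/55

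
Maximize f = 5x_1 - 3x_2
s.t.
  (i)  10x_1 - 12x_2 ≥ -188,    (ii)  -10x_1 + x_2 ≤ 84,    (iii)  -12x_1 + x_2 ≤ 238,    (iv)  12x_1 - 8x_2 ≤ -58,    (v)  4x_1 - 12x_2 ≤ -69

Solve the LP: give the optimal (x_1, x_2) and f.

x_1 = 101/8, x_2 = 419/16, maximum f = -247/16

Extreme points and f = 5x_1 - 3x_2:
  (-82/11, 104/11) → f = -722/11
  (101/8, 419/16) → f = -247/16
  (-939/116, 177/58) → f = -5757/116
  (-9/7, 149/28) → f = -627/28

The binding constraints are 10x_1 - 12x_2 = -188 and 12x_1 - 8x_2 = -58.
Solving simultaneously gives x_1 = 101/8, x_2 = 419/16.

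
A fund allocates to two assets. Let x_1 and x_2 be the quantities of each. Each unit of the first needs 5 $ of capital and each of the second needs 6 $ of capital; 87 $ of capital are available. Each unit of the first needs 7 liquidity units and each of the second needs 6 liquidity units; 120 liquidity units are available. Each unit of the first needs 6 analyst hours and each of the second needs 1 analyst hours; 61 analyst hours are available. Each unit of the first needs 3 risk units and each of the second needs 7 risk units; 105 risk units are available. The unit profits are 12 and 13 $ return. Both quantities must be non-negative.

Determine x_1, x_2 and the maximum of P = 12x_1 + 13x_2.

x_1 = 9, x_2 = 7, maximum P = 199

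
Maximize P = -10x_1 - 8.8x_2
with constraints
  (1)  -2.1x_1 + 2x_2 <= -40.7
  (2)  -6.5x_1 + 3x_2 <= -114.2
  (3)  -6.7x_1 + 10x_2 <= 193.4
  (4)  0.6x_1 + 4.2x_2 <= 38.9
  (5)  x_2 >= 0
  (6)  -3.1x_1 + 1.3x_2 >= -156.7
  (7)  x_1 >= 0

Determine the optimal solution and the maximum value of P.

x_1 = 407/21, x_2 = 0, maximum P = -4070/21

Feasible corners and P = -10x_1 - 8.8x_2:
  (12437/501, 1909/334) → P = -747844/2505
  (407/21, 0) → P = -4070/21
  (70871/1380, 2657/1380) → P = -1830229/3450
  (1567/31, 0) → P = -15670/31

The optimum lies where -2.1x_1 + 2x_2 = -40.7 and x_2 = 0.
Solving simultaneously gives x_1 = 407/21, x_2 = 0.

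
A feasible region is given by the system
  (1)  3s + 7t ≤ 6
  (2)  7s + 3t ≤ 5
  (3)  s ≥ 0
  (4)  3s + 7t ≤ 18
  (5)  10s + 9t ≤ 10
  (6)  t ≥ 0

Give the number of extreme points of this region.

Pairwise boundary intersections that survive every other constraint:
  (0, 6/7)
  (16/43, 30/43)
  (5/11, 20/33)
  (5/7, 0)
  (0, 0)

5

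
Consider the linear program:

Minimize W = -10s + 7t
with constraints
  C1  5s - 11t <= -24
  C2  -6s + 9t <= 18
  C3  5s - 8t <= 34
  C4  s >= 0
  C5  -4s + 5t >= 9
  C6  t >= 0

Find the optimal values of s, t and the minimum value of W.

Feasible corners and W = -10s + 7t:
  (6/7, 18/7) → W = 66/7
  (21/19, 51/19) → W = 147/19
  (3/2, 3) → W = 6

s = 3/2, t = 3, minimum W = 6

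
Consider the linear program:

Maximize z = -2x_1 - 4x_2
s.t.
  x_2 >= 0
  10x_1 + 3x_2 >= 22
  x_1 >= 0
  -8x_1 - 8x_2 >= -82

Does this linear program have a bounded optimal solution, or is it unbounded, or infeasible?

Extreme points and z = -2x_1 - 4x_2:
  (11/5, 0) → z = -22/5
  (41/4, 0) → z = -41/2
  (0, 22/3) → z = -88/3
  (0, 41/4) → z = -41
The feasible region has finitely many vertices and no improving ray; the maximum is -22/5 at (11/5, 0).

bounded optimum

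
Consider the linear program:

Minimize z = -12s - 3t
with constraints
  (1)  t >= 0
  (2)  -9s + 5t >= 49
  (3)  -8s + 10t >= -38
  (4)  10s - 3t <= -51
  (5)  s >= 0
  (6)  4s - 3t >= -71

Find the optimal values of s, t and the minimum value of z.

Feasible corners and z = -12s - 3t:
  (0, 17) → z = -51
  (10/3, 253/9) → z = -373/3
  (0, 71/3) → z = -71

The optimum lies where 10s - 3t = -51 and 4s - 3t = -71.
Solving simultaneously gives s = 10/3, t = 253/9.

s = 10/3, t = 253/9, minimum z = -373/3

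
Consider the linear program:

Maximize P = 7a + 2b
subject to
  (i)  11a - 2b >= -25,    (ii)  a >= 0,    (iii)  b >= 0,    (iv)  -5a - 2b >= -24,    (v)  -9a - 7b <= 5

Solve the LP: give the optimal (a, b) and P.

Corner points and P = 7a + 2b:
  (0, 0) → P = 0
  (0, 12) → P = 24
  (24/5, 0) → P = 168/5

The optimum lies where b = 0 and -5a - 2b = -24.
Solving simultaneously gives a = 24/5, b = 0.

a = 24/5, b = 0, maximum P = 168/5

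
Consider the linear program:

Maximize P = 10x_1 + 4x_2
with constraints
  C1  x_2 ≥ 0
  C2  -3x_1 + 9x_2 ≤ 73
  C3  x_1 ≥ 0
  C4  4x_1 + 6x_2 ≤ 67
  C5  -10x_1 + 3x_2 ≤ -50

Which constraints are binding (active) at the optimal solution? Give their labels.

Extreme points and P = 10x_1 + 4x_2:
  (67/4, 0) → P = 335/2
  (5, 0) → P = 50
  (167/24, 235/36) → P = 3445/36

The maximum is at (67/4, 0). Substituting into each constraint, equality holds for C1 and C4; the remaining constraints have slack.

C1 and C4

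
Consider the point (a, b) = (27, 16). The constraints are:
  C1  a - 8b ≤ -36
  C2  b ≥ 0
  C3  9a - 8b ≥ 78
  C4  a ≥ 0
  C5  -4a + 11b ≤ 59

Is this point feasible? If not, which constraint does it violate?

Constraint C5: -4a + 11b = 68, which is not ≤ 59. All other constraints are satisfied.

not feasible — violates C5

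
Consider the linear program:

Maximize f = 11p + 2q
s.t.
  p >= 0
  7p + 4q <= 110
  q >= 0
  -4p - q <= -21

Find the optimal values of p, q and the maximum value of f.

p = 110/7, q = 0, maximum f = 1210/7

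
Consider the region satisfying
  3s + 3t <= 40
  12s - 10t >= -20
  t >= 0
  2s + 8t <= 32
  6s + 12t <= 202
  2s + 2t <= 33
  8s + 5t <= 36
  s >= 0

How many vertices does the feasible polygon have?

5

The feasible vertices (each the meet of two boundaries and inside every other half-plane) are:
  (40/29, 106/29)
  (0, 2)
  (9/2, 0)
  (0, 0)
  (64/27, 92/27)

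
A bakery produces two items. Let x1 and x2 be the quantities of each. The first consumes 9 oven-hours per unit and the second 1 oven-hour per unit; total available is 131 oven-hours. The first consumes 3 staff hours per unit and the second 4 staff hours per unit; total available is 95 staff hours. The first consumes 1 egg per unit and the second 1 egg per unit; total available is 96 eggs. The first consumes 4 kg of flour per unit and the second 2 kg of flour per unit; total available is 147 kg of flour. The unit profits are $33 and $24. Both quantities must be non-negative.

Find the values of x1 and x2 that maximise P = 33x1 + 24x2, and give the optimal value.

x1 = 13, x2 = 14, maximum P = 765

Extreme points and P = 33x1 + 24x2:
  (0, 0) → P = 0
  (0, 95/4) → P = 570
  (131/9, 0) → P = 1441/3
  (13, 14) → P = 765

The optimum lies where 9x1 + x2 = 131 and 3x1 + 4x2 = 95.
Solving simultaneously gives x1 = 13, x2 = 14.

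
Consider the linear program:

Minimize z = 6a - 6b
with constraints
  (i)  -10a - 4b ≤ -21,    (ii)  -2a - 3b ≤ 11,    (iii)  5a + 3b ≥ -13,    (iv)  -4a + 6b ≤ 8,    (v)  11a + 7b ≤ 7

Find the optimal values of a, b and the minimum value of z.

a = 119/26, b = -161/26, minimum z = 840/13

The binding constraints are -10a - 4b = -21 and 11a + 7b = 7.
Solving simultaneously gives a = 119/26, b = -161/26.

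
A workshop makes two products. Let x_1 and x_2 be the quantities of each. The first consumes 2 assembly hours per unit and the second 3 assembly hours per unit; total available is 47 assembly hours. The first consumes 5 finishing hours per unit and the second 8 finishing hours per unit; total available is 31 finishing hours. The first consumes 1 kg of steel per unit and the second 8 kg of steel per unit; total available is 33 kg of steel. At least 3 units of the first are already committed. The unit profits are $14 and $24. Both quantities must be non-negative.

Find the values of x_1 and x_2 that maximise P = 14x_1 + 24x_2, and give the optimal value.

Extreme points and P = 14x_1 + 24x_2:
  (31/5, 0) → P = 434/5
  (3, 0) → P = 42
  (3, 2) → P = 90

At the optimal vertex, 5x_1 + 8x_2 = 31 and x_1 = 3.
Solving simultaneously gives x_1 = 3, x_2 = 2.

x_1 = 3, x_2 = 2, maximum P = 90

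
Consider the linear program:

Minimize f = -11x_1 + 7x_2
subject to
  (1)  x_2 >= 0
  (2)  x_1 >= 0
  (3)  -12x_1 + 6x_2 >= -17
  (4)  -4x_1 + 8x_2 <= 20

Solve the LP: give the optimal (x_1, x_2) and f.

x_1 = 17/12, x_2 = 0, minimum f = -187/12

Extreme points and f = -11x_1 + 7x_2:
  (0, 0) → f = 0
  (17/12, 0) → f = -187/12
  (0, 5/2) → f = 35/2
  (32/9, 77/18) → f = -55/6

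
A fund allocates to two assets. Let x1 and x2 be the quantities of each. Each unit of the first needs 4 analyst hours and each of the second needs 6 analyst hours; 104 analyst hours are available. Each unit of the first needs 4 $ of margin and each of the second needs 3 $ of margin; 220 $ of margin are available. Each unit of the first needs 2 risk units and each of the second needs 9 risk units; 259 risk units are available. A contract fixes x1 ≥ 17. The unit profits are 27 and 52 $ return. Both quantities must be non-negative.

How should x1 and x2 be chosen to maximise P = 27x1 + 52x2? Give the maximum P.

x1 = 17, x2 = 6, maximum P = 771

Vertices and P = 27x1 + 52x2:
  (26, 0) → P = 702
  (17, 0) → P = 459
  (17, 6) → P = 771

The optimum lies where 4x1 + 6x2 = 104 and x1 = 17.
Solving simultaneously gives x1 = 17, x2 = 6.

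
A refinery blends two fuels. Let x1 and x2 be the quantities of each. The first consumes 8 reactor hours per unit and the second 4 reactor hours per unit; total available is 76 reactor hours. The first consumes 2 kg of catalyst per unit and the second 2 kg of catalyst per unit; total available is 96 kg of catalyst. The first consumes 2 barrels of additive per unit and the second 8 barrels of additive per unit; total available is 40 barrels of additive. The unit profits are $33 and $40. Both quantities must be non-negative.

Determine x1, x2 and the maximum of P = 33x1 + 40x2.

x1 = 8, x2 = 3, maximum P = 384

Corner points and P = 33x1 + 40x2:
  (0, 0) → P = 0
  (0, 5) → P = 200
  (19/2, 0) → P = 627/2
  (8, 3) → P = 384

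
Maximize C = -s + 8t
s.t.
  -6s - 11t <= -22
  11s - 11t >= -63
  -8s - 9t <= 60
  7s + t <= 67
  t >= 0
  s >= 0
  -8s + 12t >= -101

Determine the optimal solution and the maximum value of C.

Feasible corners and C = -s + 8t:
  (11/3, 0) → C = -11/3
  (0, 2) → C = 16
  (337/44, 589/44) → C = 4375/44
  (0, 63/11) → C = 504/11
  (67/7, 0) → C = -67/7

s = 337/44, t = 589/44, maximum C = 4375/44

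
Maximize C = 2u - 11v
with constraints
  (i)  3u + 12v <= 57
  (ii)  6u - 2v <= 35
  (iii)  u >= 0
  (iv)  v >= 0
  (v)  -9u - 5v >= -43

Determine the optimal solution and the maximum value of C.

Extreme points and C = 2u - 11v:
  (0, 19/4) → C = -209/4
  (77/31, 128/31) → C = -1254/31
  (0, 0) → C = 0
  (43/9, 0) → C = 86/9

The optimum lies where v = 0 and -9u - 5v = -43.
Solving simultaneously gives u = 43/9, v = 0.

u = 43/9, v = 0, maximum C = 86/9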